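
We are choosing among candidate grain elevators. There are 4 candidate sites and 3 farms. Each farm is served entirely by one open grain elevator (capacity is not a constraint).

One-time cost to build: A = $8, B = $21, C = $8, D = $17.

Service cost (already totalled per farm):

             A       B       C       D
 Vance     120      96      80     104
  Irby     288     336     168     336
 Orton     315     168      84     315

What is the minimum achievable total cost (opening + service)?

For any fixed open set, each farm goes to its cheapest open site; total = fixed + service.
{C}: Vance→C 80, Irby→C 168, Orton→C 84. Service 332; fixed 8; total 340.
{A, C}: Vance→C 80, Irby→C 168, Orton→C 84. Service 332; fixed 16; total 348.
{C, D}: Vance→C 80, Irby→C 168, Orton→C 84. Service 332; fixed 25; total 357.
{A, B, C, D}: Vance→C 80, Irby→C 168, Orton→C 84. Service 332; fixed 54; total 386.
(All 15 nonempty subsets were checked; C only is lowest.)

Minimum total cost: 340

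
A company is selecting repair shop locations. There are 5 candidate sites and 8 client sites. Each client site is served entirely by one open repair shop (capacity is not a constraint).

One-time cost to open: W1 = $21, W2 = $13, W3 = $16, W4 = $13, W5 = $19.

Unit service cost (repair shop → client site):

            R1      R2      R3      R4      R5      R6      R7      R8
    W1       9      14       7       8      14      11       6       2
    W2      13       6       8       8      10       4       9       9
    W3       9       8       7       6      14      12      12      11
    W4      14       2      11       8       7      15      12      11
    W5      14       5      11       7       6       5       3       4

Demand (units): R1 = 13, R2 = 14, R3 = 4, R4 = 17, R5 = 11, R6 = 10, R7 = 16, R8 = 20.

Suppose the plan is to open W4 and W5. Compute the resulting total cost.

Total cost: 649

Each client site is assigned to its cheapest site among the open ones.
{W4, W5}: R1→W4 14·13=182, R2→W4 2·14=28, R3→W4 11·4=44, R4→W5 7·17=119, R5→W5 6·11=66, R6→W5 5·10=50, R7→W5 3·16=48, R8→W5 4·20=80. Service 617; fixed 32; total 649.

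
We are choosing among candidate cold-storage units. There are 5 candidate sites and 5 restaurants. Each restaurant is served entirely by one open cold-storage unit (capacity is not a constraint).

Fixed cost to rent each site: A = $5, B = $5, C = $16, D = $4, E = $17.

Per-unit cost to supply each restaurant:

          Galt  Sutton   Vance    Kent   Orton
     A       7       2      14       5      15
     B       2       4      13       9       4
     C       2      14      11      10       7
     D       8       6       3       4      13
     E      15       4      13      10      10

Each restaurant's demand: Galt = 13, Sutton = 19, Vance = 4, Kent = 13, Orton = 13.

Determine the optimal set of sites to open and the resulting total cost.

For any fixed open set, each restaurant goes to its cheapest open site; total = fixed + service.
{A, B, D}: Galt→B 2·13=26, Sutton→A 2·19=38, Vance→D 3·4=12, Kent→D 4·13=52, Orton→B 4·13=52. Service 180; fixed 14; total 194.
{A, B, C, D}: service 180 + fixed 30 = 210
{A, B, D, E}: service 180 + fixed 31 = 211
{A, B, C, D, E}: service 180 + fixed 47 = 227
No other subset beats 194.

Open A, B and D; minimum total cost 194.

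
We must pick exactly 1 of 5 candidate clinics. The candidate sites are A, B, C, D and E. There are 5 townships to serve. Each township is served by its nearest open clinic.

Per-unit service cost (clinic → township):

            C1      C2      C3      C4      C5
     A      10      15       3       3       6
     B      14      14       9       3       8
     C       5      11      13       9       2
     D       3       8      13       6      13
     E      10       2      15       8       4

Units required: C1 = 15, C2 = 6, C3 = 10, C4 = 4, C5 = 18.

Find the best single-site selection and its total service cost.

Choose C only; total service cost 343.

With exactly 1 open, each township uses its cheapest among the chosen.
{C}: C1→C 5·15=75, C2→C 11·6=66, C3→C 13·10=130, C4→C 9·4=36, C5→C 2·18=36. Service cost 343.
{A}: service cost 390
{E}: service cost 416
Among all 5 size-1 choices, {C} is lowest.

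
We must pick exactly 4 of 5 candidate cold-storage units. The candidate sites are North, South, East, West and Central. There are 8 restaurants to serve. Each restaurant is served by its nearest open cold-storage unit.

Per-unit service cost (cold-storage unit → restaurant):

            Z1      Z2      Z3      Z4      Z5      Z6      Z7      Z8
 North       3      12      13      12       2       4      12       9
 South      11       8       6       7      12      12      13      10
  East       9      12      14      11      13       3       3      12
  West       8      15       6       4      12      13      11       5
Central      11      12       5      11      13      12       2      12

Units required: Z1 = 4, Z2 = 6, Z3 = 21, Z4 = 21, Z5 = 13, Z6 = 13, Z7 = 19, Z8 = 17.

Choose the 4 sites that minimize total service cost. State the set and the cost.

With exactly 4 open, each restaurant uses its cheapest among the chosen.
{North, South, West, Central}: Z1→North 3·4=12, Z2→South 8·6=48, Z3→Central 5·21=105, Z4→West 4·21=84, Z5→North 2·13=26, Z6→North 4·13=52, Z7→Central 2·19=38, Z8→West 5·17=85. Service cost 450.
{North, East, West, Central}: service cost 461
{North, South, East, West}: service cost 477
Among all 5 size-4 choices, {North, South, West, Central} is lowest.

Choose North, South, West and Central; total service cost 450.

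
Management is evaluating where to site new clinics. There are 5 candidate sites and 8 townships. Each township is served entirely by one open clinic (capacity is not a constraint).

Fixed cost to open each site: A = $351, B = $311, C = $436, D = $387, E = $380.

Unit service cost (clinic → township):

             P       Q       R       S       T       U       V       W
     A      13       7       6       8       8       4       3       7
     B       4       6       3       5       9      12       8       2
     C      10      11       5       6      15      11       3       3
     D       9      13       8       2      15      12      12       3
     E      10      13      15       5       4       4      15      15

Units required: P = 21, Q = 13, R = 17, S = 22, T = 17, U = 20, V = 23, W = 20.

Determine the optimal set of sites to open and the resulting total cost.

For any fixed open set, each township goes to its cheapest open site; total = fixed + service.
{B}: P→B 4·21=84, Q→B 6·13=78, R→B 3·17=51, S→B 5·22=110, T→B 9·17=153, U→B 12·20=240, V→B 8·23=184, W→B 2·20=40. Service 940; fixed 311; total 1251.
{A, B}: service 648 + fixed 662 = 1310
{B, E}: P→B 4·21=84, Q→B 6·13=78, R→B 3·17=51, S→B 5·22=110, T→E 4·17=68, U→E 4·20=80, V→B 8·23=184, W→B 2·20=40. Service 695; fixed 691; total 1386.
{A, B, C, D, E}: service 514 + fixed 1865 = 2379
No other subset beats 1251.

Open B only; minimum total cost 1251.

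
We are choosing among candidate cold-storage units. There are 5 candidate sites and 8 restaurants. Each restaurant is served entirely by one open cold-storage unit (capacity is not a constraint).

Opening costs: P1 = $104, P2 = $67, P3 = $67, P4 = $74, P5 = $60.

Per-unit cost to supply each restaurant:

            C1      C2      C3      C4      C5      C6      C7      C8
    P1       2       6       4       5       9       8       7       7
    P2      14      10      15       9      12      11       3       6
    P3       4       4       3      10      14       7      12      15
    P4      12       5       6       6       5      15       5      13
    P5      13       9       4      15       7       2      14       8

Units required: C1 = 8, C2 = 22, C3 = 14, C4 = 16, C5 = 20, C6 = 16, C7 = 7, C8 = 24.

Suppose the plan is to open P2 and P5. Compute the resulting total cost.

Each restaurant is assigned to its cheapest site among the open ones.
{P2, P5}: C1→P5 13·8=104, C2→P5 9·22=198, C3→P5 4·14=56, C4→P2 9·16=144, C5→P5 7·20=140, C6→P5 2·16=32, C7→P2 3·7=21, C8→P2 6·24=144. Service 839; fixed 127; total 966.

Total cost: 966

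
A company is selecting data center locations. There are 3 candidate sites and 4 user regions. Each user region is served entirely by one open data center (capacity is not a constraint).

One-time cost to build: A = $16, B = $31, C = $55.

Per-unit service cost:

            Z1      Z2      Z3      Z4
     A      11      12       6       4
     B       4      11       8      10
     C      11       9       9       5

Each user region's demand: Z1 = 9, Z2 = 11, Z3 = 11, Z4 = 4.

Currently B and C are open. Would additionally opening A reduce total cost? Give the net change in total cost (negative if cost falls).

Current service cost with {B, C}: 243.
Adding A: each user region re-picks its cheapest; new service cost 217, saving 26.
Extra fixed cost: 16. Net change = 16 − 26 = -10.
(Totals: 329 → 319.)

Yes — net change −10 (cost falls by 10).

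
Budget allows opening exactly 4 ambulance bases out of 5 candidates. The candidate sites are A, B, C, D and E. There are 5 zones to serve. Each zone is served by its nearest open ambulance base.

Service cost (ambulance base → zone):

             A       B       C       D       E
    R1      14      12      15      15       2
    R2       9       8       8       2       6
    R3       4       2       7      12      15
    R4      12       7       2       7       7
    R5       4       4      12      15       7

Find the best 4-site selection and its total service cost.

Choose B, C, D and E; total service cost 12.

With exactly 4 open, each zone uses its cheapest among the chosen.
{B, C, D, E}: R1→E 2, R2→D 2, R3→B 2, R4→C 2, R5→B 4. Service cost 12.
{A, C, D, E}: service cost 14
{A, B, C, E}: service cost 16
Among all 5 size-4 choices, {B, C, D, E} is lowest.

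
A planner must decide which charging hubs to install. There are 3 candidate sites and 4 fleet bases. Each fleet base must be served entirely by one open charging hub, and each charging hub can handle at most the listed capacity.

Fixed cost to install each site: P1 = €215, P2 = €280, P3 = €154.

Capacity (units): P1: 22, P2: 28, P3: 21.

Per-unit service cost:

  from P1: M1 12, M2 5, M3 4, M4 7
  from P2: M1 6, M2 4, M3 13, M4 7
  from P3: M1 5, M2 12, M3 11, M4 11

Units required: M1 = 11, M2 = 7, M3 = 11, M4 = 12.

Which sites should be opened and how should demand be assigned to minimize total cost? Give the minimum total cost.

Minimum total cost: 724

Open {P1, P2}: M1→P2 6·11=66, M2→P1 5·7=35, M3→P1 4·11=44, M4→P2 7·12=84.
Loads: P1 carries 18/22, P2 carries 23/28. Service 229; fixed 495; total 724.
Next best feasible plan costs 761.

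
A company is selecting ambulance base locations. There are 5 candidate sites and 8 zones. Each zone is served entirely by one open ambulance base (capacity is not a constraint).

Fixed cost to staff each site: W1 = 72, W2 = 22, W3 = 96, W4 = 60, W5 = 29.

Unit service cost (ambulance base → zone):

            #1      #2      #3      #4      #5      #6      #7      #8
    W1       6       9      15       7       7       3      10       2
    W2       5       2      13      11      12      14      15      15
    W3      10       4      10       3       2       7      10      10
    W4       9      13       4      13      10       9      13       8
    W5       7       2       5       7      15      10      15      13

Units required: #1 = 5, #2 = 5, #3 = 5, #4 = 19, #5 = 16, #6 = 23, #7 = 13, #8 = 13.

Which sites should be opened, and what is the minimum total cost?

For any fixed open set, each zone goes to its cheapest open site; total = fixed + service.
{W1, W3, W5}: #1→W1 6·5=30, #2→W5 2·5=10, #3→W5 5·5=25, #4→W3 3·19=57, #5→W3 2·16=32, #6→W1 3·23=69, #7→W1 10·13=130, #8→W1 2·13=26. Service 379; fixed 197; total 576.
{W1, W3}: #1→W1 6·5=30, #2→W3 4·5=20, #3→W3 10·5=50, #4→W3 3·19=57, #5→W3 2·16=32, #6→W1 3·23=69, #7→W1 10·13=130, #8→W1 2·13=26. Service 414; fixed 168; total 582.
{W1, W2, W3}: #1→W2 5·5=25, #2→W2 2·5=10, #3→W3 10·5=50, #4→W3 3·19=57, #5→W3 2·16=32, #6→W1 3·23=69, #7→W1 10·13=130, #8→W1 2·13=26. Service 399; fixed 190; total 589.
{W1, W2, W3, W4, W5}: service 369 + fixed 279 = 648
No other subset beats 576.

Open W1, W3 and W5; minimum total cost 576.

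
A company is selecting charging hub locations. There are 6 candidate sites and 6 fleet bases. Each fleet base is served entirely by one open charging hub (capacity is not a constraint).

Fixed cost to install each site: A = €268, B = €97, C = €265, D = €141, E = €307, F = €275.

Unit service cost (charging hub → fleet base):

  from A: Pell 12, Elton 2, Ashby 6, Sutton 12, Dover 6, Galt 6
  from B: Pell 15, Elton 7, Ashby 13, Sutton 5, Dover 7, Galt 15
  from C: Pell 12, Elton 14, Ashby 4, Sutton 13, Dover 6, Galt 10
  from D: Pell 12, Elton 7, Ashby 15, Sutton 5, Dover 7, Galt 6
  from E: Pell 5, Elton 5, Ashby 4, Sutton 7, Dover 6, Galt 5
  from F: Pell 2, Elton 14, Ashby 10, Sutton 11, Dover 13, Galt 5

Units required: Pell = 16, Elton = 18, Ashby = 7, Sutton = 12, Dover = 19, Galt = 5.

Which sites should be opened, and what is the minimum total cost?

For any fixed open set, each fleet base goes to its cheapest open site; total = fixed + service.
{E}: Pell→E 5·16=80, Elton→E 5·18=90, Ashby→E 4·7=28, Sutton→E 7·12=84, Dover→E 6·19=114, Galt→E 5·5=25. Service 421; fixed 307; total 728.
{D}: service 646 + fixed 141 = 787
{B, E}: service 397 + fixed 404 = 801
{A, B, C, D, E, F}: Pell→F 2·16=32, Elton→A 2·18=36, Ashby→C 4·7=28, Sutton→B 5·12=60, Dover→A 6·19=114, Galt→E 5·5=25. Service 295; fixed 1353; total 1648.
No other subset beats 728.

Open E only; minimum total cost 728.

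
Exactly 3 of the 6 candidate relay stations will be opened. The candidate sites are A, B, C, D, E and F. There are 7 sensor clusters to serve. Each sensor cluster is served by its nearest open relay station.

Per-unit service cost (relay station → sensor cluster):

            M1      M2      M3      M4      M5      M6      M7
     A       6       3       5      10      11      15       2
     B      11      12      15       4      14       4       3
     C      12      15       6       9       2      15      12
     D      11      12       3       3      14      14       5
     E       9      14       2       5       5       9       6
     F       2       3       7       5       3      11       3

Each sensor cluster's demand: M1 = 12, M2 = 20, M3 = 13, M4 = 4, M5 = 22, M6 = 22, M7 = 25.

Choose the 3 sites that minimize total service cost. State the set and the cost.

Choose B, E and F; total service cost 355.

With exactly 3 open, each sensor cluster uses its cheapest among the chosen.
{B, E, F}: M1→F 2·12=24, M2→F 3·20=60, M3→E 2·13=26, M4→B 4·4=16, M5→F 3·22=66, M6→B 4·22=88, M7→B 3·25=75. Service cost 355.
{B, D, F}: service cost 364
{A, B, F}: service cost 369
Among all 20 size-3 choices, {B, E, F} is lowest.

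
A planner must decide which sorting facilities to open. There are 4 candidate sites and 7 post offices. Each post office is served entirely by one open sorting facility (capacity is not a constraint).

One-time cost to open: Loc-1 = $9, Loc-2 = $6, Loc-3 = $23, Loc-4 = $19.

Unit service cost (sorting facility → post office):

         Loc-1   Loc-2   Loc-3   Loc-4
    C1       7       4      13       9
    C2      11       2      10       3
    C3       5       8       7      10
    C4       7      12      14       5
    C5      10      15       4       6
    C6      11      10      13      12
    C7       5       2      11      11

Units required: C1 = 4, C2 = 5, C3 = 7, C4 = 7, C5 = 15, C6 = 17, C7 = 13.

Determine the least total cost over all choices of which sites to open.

For any fixed open set, each post office goes to its cheapest open site; total = fixed + service.
{Loc-1, Loc-2, Loc-3}: C1→Loc-2 4·4=16, C2→Loc-2 2·5=10, C3→Loc-1 5·7=35, C4→Loc-1 7·7=49, C5→Loc-3 4·15=60, C6→Loc-2 10·17=170, C7→Loc-2 2·13=26. Service 366; fixed 38; total 404.
{Loc-1, Loc-2, Loc-3, Loc-4}: C1→Loc-2 4·4=16, C2→Loc-2 2·5=10, C3→Loc-1 5·7=35, C4→Loc-4 5·7=35, C5→Loc-3 4·15=60, C6→Loc-2 10·17=170, C7→Loc-2 2·13=26. Service 352; fixed 57; total 409.
{Loc-2, Loc-3, Loc-4}: service 366 + fixed 48 = 414
{Loc-2}: service 587 + fixed 6 = 593
No other subset beats 404.

Minimum total cost: 404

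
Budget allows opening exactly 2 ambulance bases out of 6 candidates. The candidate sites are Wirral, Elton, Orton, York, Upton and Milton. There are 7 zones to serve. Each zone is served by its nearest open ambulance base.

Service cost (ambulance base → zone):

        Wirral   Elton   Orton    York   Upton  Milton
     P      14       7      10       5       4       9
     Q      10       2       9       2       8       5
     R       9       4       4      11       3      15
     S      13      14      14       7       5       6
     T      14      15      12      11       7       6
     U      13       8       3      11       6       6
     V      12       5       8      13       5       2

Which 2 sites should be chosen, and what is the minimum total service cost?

With exactly 2 open, each zone uses its cheapest among the chosen.
{Upton, Milton}: P→Upton 4, Q→Milton 5, R→Upton 3, S→Upton 5, T→Milton 6, U→Upton 6, V→Milton 2. Service cost 31.
{Elton, Upton}: service cost 32
{York, Upton}: service cost 32
Among all 15 size-2 choices, {Upton, Milton} is lowest.

Choose Upton and Milton; total service cost 31.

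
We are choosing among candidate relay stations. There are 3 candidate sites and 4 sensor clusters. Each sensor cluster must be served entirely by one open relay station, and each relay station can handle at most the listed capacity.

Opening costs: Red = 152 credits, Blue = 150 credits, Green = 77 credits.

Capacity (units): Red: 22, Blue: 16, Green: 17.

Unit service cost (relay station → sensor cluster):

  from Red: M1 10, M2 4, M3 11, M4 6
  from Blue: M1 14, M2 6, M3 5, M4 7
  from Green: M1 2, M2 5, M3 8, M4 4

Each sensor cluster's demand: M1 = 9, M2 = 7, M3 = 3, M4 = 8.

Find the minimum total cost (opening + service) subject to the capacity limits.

Minimum total cost: 334

Open {Blue, Green}: M1→Green 2·9=18, M2→Blue 6·7=42, M3→Blue 5·3=15, M4→Green 4·8=32.
Loads: Blue carries 10/16, Green carries 17/17. Service 107; fixed 227; total 334.
Next best feasible plan costs 340.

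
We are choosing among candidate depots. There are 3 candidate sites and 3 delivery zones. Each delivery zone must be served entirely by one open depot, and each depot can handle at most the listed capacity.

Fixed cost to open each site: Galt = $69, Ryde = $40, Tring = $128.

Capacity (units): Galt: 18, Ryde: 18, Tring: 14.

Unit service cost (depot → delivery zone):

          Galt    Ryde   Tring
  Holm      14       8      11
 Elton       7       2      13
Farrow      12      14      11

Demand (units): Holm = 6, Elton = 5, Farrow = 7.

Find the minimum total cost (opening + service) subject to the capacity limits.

Minimum total cost: 196

Open {Ryde}: Holm→Ryde 8·6=48, Elton→Ryde 2·5=10, Farrow→Ryde 14·7=98.
Loads: Ryde carries 18/18. Service 156; fixed 40; total 196.
Next best feasible plan costs 251.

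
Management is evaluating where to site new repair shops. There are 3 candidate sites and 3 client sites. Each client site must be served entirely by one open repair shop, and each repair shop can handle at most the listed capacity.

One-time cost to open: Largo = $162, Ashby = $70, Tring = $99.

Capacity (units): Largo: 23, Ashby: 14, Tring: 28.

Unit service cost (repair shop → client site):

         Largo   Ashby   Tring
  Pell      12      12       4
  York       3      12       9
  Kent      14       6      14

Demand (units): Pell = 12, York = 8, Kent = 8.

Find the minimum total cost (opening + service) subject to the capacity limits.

Minimum total cost: 331

Open {Tring}: Pell→Tring 4·12=48, York→Tring 9·8=72, Kent→Tring 14·8=112.
Loads: Tring carries 28/28. Service 232; fixed 99; total 331.
Next best feasible plan costs 337.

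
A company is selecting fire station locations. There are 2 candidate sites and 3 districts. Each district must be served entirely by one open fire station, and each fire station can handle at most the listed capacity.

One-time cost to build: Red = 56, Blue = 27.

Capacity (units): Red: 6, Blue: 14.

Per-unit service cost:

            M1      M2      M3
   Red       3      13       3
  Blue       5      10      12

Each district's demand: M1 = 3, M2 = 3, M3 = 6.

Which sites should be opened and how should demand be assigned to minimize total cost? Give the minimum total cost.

Open {Blue}: M1→Blue 5·3=15, M2→Blue 10·3=30, M3→Blue 12·6=72.
Loads: Blue carries 12/14. Service 117; fixed 27; total 144.
Next best feasible plan costs 146.

Minimum total cost: 144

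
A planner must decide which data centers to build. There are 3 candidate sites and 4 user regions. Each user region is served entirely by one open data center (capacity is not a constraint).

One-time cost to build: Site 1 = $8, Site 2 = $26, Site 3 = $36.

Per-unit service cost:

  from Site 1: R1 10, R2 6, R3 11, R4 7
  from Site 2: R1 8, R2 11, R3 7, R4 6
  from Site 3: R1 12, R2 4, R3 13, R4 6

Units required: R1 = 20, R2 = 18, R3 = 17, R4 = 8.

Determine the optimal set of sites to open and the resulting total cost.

For any fixed open set, each user region goes to its cheapest open site; total = fixed + service.
{Site 2, Site 3}: R1→Site 2 8·20=160, R2→Site 3 4·18=72, R3→Site 2 7·17=119, R4→Site 2 6·8=48. Service 399; fixed 62; total 461.
{Site 1, Site 2}: service 435 + fixed 34 = 469
{Site 1, Site 2, Site 3}: service 399 + fixed 70 = 469
{Site 1}: service 551 + fixed 8 = 559
No other subset beats 461.

Open Site 2 and Site 3; minimum total cost 461.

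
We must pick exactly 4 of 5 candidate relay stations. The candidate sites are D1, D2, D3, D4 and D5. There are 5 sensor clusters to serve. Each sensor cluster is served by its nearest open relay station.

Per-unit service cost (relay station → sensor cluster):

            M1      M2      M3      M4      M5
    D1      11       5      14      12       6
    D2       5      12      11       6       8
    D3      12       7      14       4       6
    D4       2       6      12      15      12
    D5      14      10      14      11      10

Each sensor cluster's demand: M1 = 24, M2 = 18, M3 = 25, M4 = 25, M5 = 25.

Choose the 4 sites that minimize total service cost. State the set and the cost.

With exactly 4 open, each sensor cluster uses its cheapest among the chosen.
{D1, D2, D3, D4}: M1→D4 2·24=48, M2→D1 5·18=90, M3→D2 11·25=275, M4→D3 4·25=100, M5→D1 6·25=150. Service cost 663.
{D2, D3, D4, D5}: service cost 681
{D1, D3, D4, D5}: service cost 688
Among all 5 size-4 choices, {D1, D2, D3, D4} is lowest.

Choose D1, D2, D3 and D4; total service cost 663.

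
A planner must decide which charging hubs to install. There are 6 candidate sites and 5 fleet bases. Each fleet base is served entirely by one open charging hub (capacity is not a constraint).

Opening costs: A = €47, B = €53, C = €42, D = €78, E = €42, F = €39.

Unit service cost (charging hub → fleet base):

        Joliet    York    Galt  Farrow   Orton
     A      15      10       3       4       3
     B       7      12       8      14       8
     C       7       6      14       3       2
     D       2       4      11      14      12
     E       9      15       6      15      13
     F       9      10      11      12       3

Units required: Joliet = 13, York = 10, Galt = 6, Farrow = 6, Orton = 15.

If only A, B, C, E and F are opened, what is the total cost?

Each fleet base is assigned to its cheapest site among the open ones.
{A, B, C, E, F}: Joliet→B 7·13=91, York→C 6·10=60, Galt→A 3·6=18, Farrow→C 3·6=18, Orton→C 2·15=30. Service 217; fixed 223; total 440.

Total cost: 440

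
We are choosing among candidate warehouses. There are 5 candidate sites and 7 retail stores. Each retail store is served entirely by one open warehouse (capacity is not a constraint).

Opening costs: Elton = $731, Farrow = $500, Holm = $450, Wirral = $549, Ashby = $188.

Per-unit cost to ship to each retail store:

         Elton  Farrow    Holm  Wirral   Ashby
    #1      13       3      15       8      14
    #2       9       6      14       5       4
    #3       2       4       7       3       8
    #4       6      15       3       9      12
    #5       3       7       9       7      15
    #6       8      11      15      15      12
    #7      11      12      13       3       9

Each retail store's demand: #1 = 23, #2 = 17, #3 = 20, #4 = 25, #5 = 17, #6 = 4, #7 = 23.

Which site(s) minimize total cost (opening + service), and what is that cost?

Open Wirral only; minimum total cost 1351.

For any fixed open set, each retail store goes to its cheapest open site; total = fixed + service.
{Wirral}: #1→Wirral 8·23=184, #2→Wirral 5·17=85, #3→Wirral 3·20=60, #4→Wirral 9·25=225, #5→Wirral 7·17=119, #6→Wirral 15·4=60, #7→Wirral 3·23=69. Service 802; fixed 549; total 1351.
{Wirral, Ashby}: service 773 + fixed 737 = 1510
{Ashby}: #1→Ashby 14·23=322, #2→Ashby 4·17=68, #3→Ashby 8·20=160, #4→Ashby 12·25=300, #5→Ashby 15·17=255, #6→Ashby 12·4=48, #7→Ashby 9·23=207. Service 1360; fixed 188; total 1548.
{Elton, Farrow, Holm, Wirral, Ashby}: service 404 + fixed 2418 = 2822
No other subset beats 1351.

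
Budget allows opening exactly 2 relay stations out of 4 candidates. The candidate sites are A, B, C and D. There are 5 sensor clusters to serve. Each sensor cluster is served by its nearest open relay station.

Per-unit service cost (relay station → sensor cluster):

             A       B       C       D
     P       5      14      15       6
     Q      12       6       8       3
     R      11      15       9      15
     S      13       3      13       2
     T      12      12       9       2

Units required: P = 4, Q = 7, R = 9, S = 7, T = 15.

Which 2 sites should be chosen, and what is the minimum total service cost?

With exactly 2 open, each sensor cluster uses its cheapest among the chosen.
{C, D}: P→D 6·4=24, Q→D 3·7=21, R→C 9·9=81, S→D 2·7=14, T→D 2·15=30. Service cost 170.
{A, D}: service cost 184
{B, D}: service cost 224
Among all 6 size-2 choices, {C, D} is lowest.

Choose C and D; total service cost 170.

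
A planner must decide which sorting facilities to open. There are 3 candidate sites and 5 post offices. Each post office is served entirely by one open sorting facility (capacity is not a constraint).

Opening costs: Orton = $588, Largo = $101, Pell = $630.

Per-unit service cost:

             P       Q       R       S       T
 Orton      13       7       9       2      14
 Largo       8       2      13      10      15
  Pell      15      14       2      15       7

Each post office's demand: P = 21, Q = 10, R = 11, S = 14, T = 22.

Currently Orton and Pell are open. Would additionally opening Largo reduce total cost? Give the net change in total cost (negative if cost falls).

Current service cost with {Orton, Pell}: 547.
Adding Largo: each post office re-picks its cheapest; new service cost 392, saving 155.
Extra fixed cost: 101. Net change = 101 − 155 = -54.
(Totals: 1765 → 1711.)

Yes — net change −54 (cost falls by 54).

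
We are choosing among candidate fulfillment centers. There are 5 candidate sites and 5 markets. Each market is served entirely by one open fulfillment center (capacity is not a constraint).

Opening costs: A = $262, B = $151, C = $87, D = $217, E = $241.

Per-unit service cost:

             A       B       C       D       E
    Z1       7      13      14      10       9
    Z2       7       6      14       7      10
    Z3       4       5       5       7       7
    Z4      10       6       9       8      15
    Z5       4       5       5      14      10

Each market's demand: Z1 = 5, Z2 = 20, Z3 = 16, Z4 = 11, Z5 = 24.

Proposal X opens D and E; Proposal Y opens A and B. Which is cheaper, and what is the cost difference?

Proposal Y is cheaper by 289.

Proposal X: {D, E}: Z1→E 9·5=45, Z2→D 7·20=140, Z3→D 7·16=112, Z4→D 8·11=88, Z5→E 10·24=240. Service 625; fixed 458; total 1083.
Proposal Y: {A, B}: Z1→A 7·5=35, Z2→B 6·20=120, Z3→A 4·16=64, Z4→B 6·11=66, Z5→A 4·24=96. Service 381; fixed 413; total 794.
Difference: |1083 − 794| = 289.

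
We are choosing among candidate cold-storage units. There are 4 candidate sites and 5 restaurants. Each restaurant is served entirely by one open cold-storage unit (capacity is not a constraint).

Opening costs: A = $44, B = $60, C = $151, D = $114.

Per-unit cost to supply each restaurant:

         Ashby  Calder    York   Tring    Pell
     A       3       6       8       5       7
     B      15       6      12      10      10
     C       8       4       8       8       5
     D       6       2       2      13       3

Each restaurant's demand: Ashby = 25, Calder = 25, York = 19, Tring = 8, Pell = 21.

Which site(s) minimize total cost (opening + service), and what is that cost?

Open A and D; minimum total cost 424.

For any fixed open set, each restaurant goes to its cheapest open site; total = fixed + service.
{A, D}: Ashby→A 3·25=75, Calder→D 2·25=50, York→D 2·19=38, Tring→A 5·8=40, Pell→D 3·21=63. Service 266; fixed 158; total 424.
{A, B, D}: service 266 + fixed 218 = 484
{D}: Ashby→D 6·25=150, Calder→D 2·25=50, York→D 2·19=38, Tring→D 13·8=104, Pell→D 3·21=63. Service 405; fixed 114; total 519.
{A, B, C, D}: Ashby→A 3·25=75, Calder→D 2·25=50, York→D 2·19=38, Tring→A 5·8=40, Pell→D 3·21=63. Service 266; fixed 369; total 635.
No other subset beats 424.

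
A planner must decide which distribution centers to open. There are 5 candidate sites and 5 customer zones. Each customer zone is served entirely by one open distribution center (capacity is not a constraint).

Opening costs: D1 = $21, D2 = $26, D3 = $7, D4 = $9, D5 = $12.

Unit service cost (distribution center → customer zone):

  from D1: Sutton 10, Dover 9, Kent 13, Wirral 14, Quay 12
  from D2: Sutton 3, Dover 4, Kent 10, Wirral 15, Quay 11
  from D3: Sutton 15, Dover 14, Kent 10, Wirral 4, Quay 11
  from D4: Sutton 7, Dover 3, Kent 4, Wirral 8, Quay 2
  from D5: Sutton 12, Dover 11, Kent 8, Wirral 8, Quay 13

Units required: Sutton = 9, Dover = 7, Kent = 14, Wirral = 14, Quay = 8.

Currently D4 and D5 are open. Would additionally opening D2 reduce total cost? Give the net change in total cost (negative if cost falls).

Current service cost with {D4, D5}: 268.
Adding D2: each customer zone re-picks its cheapest; new service cost 232, saving 36.
Extra fixed cost: 26. Net change = 26 − 36 = -10.
(Totals: 289 → 279.)

Yes — net change −10 (cost falls by 10).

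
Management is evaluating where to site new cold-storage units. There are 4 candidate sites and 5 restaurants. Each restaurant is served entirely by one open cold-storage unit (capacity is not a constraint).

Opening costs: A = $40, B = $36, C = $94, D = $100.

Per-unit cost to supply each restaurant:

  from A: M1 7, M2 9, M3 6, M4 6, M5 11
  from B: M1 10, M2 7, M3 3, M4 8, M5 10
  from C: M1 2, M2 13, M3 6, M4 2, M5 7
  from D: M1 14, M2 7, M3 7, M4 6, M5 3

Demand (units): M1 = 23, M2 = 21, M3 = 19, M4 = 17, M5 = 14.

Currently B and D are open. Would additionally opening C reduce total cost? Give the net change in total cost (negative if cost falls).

Current service cost with {B, D}: 578.
Adding C: each restaurant re-picks its cheapest; new service cost 326, saving 252.
Extra fixed cost: 94. Net change = 94 − 252 = -158.
(Totals: 714 → 556.)

Yes — net change −158 (cost falls by 158).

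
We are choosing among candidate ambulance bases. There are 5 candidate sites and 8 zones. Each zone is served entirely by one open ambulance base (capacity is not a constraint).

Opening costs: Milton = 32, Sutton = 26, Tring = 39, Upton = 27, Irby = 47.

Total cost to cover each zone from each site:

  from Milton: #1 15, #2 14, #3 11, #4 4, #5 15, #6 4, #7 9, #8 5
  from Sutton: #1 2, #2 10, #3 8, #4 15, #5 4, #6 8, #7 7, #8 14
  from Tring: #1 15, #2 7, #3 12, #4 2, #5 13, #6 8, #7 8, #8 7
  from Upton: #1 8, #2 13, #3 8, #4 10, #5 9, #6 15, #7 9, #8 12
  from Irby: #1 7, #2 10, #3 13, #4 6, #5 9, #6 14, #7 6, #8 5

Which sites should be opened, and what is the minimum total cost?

Open Sutton only; minimum total cost 94.

For any fixed open set, each zone goes to its cheapest open site; total = fixed + service.
{Sutton}: #1→Sutton 2, #2→Sutton 10, #3→Sutton 8, #4→Sutton 15, #5→Sutton 4, #6→Sutton 8, #7→Sutton 7, #8→Sutton 14. Service 68; fixed 26; total 94.
{Milton, Sutton}: service 44 + fixed 58 = 102
{Milton}: service 77 + fixed 32 = 109
{Milton, Sutton, Tring, Upton, Irby}: service 38 + fixed 171 = 209
No other subset beats 94.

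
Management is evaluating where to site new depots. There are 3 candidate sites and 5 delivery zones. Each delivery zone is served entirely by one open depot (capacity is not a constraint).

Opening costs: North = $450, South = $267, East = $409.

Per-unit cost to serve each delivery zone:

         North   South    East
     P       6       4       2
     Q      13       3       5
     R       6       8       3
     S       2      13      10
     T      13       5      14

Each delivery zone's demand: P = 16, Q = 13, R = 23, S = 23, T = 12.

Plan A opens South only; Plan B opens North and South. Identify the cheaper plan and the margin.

Plan A is cheaper by 151.

Plan A: {South}: P→South 4·16=64, Q→South 3·13=39, R→South 8·23=184, S→South 13·23=299, T→South 5·12=60. Service 646; fixed 267; total 913.
Plan B: {North, South}: P→South 4·16=64, Q→South 3·13=39, R→North 6·23=138, S→North 2·23=46, T→South 5·12=60. Service 347; fixed 717; total 1064.
Difference: |913 − 1064| = 151.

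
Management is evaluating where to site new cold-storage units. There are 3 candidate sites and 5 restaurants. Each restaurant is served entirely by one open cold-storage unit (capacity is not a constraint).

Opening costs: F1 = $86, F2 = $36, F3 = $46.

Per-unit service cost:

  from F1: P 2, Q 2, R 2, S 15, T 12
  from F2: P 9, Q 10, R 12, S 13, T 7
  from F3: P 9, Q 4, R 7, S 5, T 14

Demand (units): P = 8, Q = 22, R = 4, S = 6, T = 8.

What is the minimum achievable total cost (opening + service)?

For any fixed open set, each restaurant goes to its cheapest open site; total = fixed + service.
{F1, F2, F3}: P→F1 2·8=16, Q→F1 2·22=44, R→F1 2·4=8, S→F3 5·6=30, T→F2 7·8=56. Service 154; fixed 168; total 322.
{F1, F2}: service 202 + fixed 122 = 324
{F1, F3}: service 194 + fixed 132 = 326
{F2}: service 474 + fixed 36 = 510
No other subset beats 322.

Minimum total cost: 322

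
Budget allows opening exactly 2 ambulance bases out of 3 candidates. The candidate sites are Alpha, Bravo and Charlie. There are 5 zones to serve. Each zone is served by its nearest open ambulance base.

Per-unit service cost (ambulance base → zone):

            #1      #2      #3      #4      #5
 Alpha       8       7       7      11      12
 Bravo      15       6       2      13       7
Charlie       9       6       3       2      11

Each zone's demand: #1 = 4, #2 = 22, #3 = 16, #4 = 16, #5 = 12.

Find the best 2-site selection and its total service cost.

With exactly 2 open, each zone uses its cheapest among the chosen.
{Bravo, Charlie}: #1→Charlie 9·4=36, #2→Bravo 6·22=132, #3→Bravo 2·16=32, #4→Charlie 2·16=32, #5→Bravo 7·12=84. Service cost 316.
{Alpha, Charlie}: service cost 376
{Alpha, Bravo}: service cost 456
Among all 3 size-2 choices, {Bravo, Charlie} is lowest.

Choose Bravo and Charlie; total service cost 316.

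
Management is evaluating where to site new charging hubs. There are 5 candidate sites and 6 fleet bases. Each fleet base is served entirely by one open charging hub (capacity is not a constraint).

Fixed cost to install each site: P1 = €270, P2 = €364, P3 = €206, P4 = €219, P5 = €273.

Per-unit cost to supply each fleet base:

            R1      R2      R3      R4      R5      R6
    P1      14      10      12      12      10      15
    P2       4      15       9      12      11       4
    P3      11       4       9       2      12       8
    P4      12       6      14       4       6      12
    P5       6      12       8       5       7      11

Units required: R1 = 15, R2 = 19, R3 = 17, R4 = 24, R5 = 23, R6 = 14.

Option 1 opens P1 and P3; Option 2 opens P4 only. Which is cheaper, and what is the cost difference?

Option 2 is cheaper by 107.

Option 1: {P1, P3}: R1→P3 11·15=165, R2→P3 4·19=76, R3→P3 9·17=153, R4→P3 2·24=48, R5→P1 10·23=230, R6→P3 8·14=112. Service 784; fixed 476; total 1260.
Option 2: {P4}: R1→P4 12·15=180, R2→P4 6·19=114, R3→P4 14·17=238, R4→P4 4·24=96, R5→P4 6·23=138, R6→P4 12·14=168. Service 934; fixed 219; total 1153.
Difference: |1260 − 1153| = 107.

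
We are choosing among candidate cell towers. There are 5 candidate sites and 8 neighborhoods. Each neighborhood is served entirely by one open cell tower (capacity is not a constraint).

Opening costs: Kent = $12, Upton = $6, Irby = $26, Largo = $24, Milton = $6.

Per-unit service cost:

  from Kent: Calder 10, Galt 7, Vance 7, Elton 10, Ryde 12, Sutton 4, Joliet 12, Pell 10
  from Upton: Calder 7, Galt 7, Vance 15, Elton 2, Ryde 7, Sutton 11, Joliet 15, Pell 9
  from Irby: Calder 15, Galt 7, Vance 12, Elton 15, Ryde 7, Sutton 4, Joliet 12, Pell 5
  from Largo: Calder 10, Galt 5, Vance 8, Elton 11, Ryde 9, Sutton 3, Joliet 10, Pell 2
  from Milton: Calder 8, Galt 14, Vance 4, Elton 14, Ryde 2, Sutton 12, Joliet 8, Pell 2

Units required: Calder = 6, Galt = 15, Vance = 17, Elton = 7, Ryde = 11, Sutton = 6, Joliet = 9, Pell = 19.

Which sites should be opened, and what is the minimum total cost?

Open Upton, Largo and Milton; minimum total cost 385.

For any fixed open set, each neighborhood goes to its cheapest open site; total = fixed + service.
{Upton, Largo, Milton}: Calder→Upton 7·6=42, Galt→Largo 5·15=75, Vance→Milton 4·17=68, Elton→Upton 2·7=14, Ryde→Milton 2·11=22, Sutton→Largo 3·6=18, Joliet→Milton 8·9=72, Pell→Largo 2·19=38. Service 349; fixed 36; total 385.
{Kent, Upton, Largo, Milton}: Calder→Upton 7·6=42, Galt→Largo 5·15=75, Vance→Milton 4·17=68, Elton→Upton 2·7=14, Ryde→Milton 2·11=22, Sutton→Largo 3·6=18, Joliet→Milton 8·9=72, Pell→Largo 2·19=38. Service 349; fixed 48; total 397.
{Kent, Upton, Milton}: service 385 + fixed 24 = 409
{Kent, Upton, Irby, Largo, Milton}: service 349 + fixed 74 = 423
No other subset beats 385.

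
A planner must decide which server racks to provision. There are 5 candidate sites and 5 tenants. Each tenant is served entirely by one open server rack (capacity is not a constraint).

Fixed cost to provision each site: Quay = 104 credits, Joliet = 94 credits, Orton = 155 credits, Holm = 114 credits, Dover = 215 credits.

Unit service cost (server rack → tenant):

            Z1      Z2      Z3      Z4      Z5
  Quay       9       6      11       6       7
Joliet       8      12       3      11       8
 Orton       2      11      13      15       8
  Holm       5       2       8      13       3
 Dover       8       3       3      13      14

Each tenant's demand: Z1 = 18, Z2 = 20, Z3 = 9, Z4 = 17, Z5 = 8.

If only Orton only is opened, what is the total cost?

Each tenant is assigned to its cheapest site among the open ones.
{Orton}: Z1→Orton 2·18=36, Z2→Orton 11·20=220, Z3→Orton 13·9=117, Z4→Orton 15·17=255, Z5→Orton 8·8=64. Service 692; fixed 155; total 847.

Total cost: 847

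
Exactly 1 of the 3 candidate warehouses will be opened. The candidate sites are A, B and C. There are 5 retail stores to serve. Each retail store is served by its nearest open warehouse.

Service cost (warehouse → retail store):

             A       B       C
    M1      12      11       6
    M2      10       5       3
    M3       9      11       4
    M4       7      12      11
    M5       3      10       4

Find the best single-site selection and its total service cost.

With exactly 1 open, each retail store uses its cheapest among the chosen.
{C}: M1→C 6, M2→C 3, M3→C 4, M4→C 11, M5→C 4. Service cost 28.
{A}: service cost 41
{B}: service cost 49
Among all 3 size-1 choices, {C} is lowest.

Choose C only; total service cost 28.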